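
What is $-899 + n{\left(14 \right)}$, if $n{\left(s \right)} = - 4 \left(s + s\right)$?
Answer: $-1011$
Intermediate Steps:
$n{\left(s \right)} = - 8 s$ ($n{\left(s \right)} = - 4 \cdot 2 s = - 8 s$)
$-899 + n{\left(14 \right)} = -899 - 112 = -1011$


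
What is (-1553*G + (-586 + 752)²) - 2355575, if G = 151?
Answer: -2562522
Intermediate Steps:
(-1553*G + (-586 + 752)²) - 2355575 = (-1553*151 + (-586 + 752)²) - 2355575 = (-234503 + 166²) - 2355575 = (-234503 + 27556) - 2355575 = -206947 - 2355575 = -2562522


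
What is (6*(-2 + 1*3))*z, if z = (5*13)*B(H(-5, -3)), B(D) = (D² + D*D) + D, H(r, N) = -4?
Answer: 10920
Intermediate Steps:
B(D) = D + 2*D² (B(D) = (D² + D²) + D = 2*D² + D = D + 2*D²)
z = 1820 (z = (5*13)*(-4*(1 + 2*(-4))) = 65*(-4*(1 - 8)) = 65*(-4*(-7)) = 65*28 = 1820)
(6*(-2 + 1*3))*z = (6*(-2 + 1*3))*1820 = (6*(-2 + 3))*1820 = (6*1)*1820 = 6*1820 = 10920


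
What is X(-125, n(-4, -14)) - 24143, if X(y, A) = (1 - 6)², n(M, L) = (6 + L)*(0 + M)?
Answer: -24118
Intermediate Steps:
n(M, L) = M*(6 + L) (n(M, L) = (6 + L)*M = M*(6 + L))
X(y, A) = 25 (X(y, A) = (-5)² = 25)
X(-125, n(-4, -14)) - 24143 = 25 - 24143 = -24118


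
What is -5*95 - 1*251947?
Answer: -252422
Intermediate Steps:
-5*95 - 1*251947 = -475 - 251947 = -252422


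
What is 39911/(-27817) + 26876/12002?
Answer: 134298935/166929817 ≈ 0.80452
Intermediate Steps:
39911/(-27817) + 26876/12002 = 39911*(-1/27817) + 26876*(1/12002) = -39911/27817 + 13438/6001 = 134298935/166929817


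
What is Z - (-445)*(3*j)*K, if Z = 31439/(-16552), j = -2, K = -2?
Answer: 88356241/16552 ≈ 5338.1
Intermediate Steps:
Z = -31439/16552 (Z = 31439*(-1/16552) = -31439/16552 ≈ -1.8994)
Z - (-445)*(3*j)*K = -31439/16552 - (-445)*(3*(-2))*(-2) = -31439/16552 - (-445)*(-6*(-2)) = -31439/16552 - (-445)*12 = -31439/16552 - 1*(-5340) = -31439/16552 + 5340 = 88356241/16552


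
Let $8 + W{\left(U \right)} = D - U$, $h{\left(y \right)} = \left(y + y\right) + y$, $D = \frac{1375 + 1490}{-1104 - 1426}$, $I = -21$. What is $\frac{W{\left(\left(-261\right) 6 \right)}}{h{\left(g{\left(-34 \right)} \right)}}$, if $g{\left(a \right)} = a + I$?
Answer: $- \frac{157555}{16698} \approx -9.4356$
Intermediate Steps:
$g{\left(a \right)} = -21 + a$ ($g{\left(a \right)} = a - 21 = -21 + a$)
$D = - \frac{573}{506}$ ($D = \frac{2865}{-2530} = 2865 \left(- \frac{1}{2530}\right) = - \frac{573}{506} \approx -1.1324$)
$h{\left(y \right)} = 3 y$ ($h{\left(y \right)} = 2 y + y = 3 y$)
$W{\left(U \right)} = - \frac{4621}{506} - U$ ($W{\left(U \right)} = -8 - \left(\frac{573}{506} + U\right) = - \frac{4621}{506} - U$)
$\frac{W{\left(\left(-261\right) 6 \right)}}{h{\left(g{\left(-34 \right)} \right)}} = \frac{- \frac{4621}{506} - \left(-261\right) 6}{3 \left(-21 - 34\right)} = \frac{- \frac{4621}{506} - -1566}{3 \left(-55\right)} = \frac{- \frac{4621}{506} + 1566}{-165} = \frac{787775}{506} \left(- \frac{1}{165}\right) = - \frac{157555}{16698}$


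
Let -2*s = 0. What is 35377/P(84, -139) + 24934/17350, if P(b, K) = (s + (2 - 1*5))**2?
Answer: 307007678/78075 ≈ 3932.2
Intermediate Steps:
s = 0 (s = -1/2*0 = 0)
P(b, K) = 9 (P(b, K) = (0 + (2 - 1*5))**2 = (0 + (2 - 5))**2 = (0 - 3)**2 = (-3)**2 = 9)
35377/P(84, -139) + 24934/17350 = 35377/9 + 24934/17350 = 35377*(1/9) + 24934*(1/17350) = 35377/9 + 12467/8675 = 307007678/78075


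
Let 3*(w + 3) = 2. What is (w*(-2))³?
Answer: 2744/27 ≈ 101.63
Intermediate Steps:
w = -7/3 (w = -3 + (⅓)*2 = -3 + ⅔ = -7/3 ≈ -2.3333)
(w*(-2))³ = (-7/3*(-2))³ = (14/3)³ = 2744/27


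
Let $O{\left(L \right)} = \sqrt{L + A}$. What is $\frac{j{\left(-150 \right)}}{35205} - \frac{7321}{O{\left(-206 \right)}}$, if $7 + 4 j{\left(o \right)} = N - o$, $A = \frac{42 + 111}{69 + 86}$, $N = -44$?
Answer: $\frac{33}{46940} + \frac{7321 i \sqrt{4925435}}{31777} \approx 0.00070302 + 511.3 i$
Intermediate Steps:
$A = \frac{153}{155} \approx 0.9871$
$j{\left(o \right)} = - \frac{51}{4} - \frac{o}{4}$ ($j{\left(o \right)} = - \frac{7}{4} + \frac{-44 - o}{4} = - \frac{7}{4} - \left(11 + \frac{o}{4}\right) = - \frac{51}{4} - \frac{o}{4}$)
$O{\left(L \right)} = \sqrt{\frac{153}{155} + L}$ ($O{\left(L \right)} = \sqrt{L + \frac{153}{155}} = \sqrt{\frac{153}{155} + L}$)
$\frac{j{\left(-150 \right)}}{35205} - \frac{7321}{O{\left(-206 \right)}} = \frac{- \frac{51}{4} - - \frac{75}{2}}{35205} - \frac{7321}{\frac{1}{155} \sqrt{23715 + 24025 \left(-206\right)}} = \left(- \frac{51}{4} + \frac{75}{2}\right) \frac{1}{35205} - \frac{7321}{\frac{1}{155} \sqrt{23715 - 4949150}} = \frac{99}{4} \cdot \frac{1}{35205} - \frac{7321}{\frac{1}{155} \sqrt{-4925435}} = \frac{33}{46940} - \frac{7321}{\frac{1}{155} i \sqrt{4925435}} = \frac{33}{46940} - 7321 \left(- \frac{i \sqrt{4925435}}{31777}\right) = \frac{33}{46940} + \frac{7321 i \sqrt{4925435}}{31777}$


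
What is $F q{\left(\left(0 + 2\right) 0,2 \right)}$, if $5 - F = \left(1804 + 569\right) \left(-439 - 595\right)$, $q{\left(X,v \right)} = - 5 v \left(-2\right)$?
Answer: $49073740$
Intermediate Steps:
$q{\left(X,v \right)} = 10 v$
$F = 2453687$ ($F = 5 - \left(1804 + 569\right) \left(-439 - 595\right) = 5 - 2373 \left(-1034\right) = 5 - -2453682 = 5 + 2453682 = 2453687$)
$F q{\left(\left(0 + 2\right) 0,2 \right)} = 2453687 \cdot 10 \cdot 2 = 2453687 \cdot 20 = 49073740$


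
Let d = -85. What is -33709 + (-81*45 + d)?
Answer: -37439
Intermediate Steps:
-33709 + (-81*45 + d) = -33709 + (-81*45 - 85) = -33709 + (-3645 - 85) = -33709 - 3730 = -37439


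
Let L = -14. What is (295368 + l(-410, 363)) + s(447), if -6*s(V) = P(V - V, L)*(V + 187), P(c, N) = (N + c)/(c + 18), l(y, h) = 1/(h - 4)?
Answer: 2863798672/9693 ≈ 2.9545e+5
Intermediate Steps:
l(y, h) = 1/(-4 + h)
P(c, N) = (N + c)/(18 + c)
s(V) = 1309/54 + 7*V/54 (s(V) = -(-14 + (V - V))/(18 + (V - V))*(V + 187)/6 = -(-14 + 0)/(18 + 0)*(187 + V)/6 = --14/18*(187 + V)/6 = -(1/18)*(-14)*(187 + V)/6 = -(-7)*(187 + V)/54 = -(-1309/9 - 7*V/9)/6 = 1309/54 + 7*V/54)
(295368 + l(-410, 363)) + s(447) = (295368 + 1/(-4 + 363)) + (1309/54 + (7/54)*447) = (295368 + 1/359) + (1309/54 + 1043/18) = (295368 + 1/359) + 2219/27 = 106037113/359 + 2219/27 = 2863798672/9693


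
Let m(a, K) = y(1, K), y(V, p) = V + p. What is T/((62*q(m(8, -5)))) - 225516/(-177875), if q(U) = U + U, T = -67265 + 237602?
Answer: -30186837939/88226000 ≈ -342.15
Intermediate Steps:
m(a, K) = 1 + K
T = 170337
q(U) = 2*U
T/((62*q(m(8, -5)))) - 225516/(-177875) = 170337/((62*(2*(1 - 5)))) - 225516/(-177875) = 170337/((62*(2*(-4)))) - 225516*(-1/177875) = 170337/((62*(-8))) + 225516/177875 = 170337/(-496) + 225516/177875 = 170337*(-1/496) + 225516/177875 = -170337/496 + 225516/177875 = -30186837939/88226000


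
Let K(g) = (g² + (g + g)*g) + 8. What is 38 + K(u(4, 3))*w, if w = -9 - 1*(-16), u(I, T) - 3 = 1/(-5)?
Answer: 6466/25 ≈ 258.64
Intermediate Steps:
u(I, T) = 14/5 (u(I, T) = 3 + 1/(-5) = 3 - ⅕ = 14/5)
w = 7 (w = -9 + 16 = 7)
K(g) = 8 + 3*g² (K(g) = (g² + (2*g)*g) + 8 = (g² + 2*g²) + 8 = 3*g² + 8 = 8 + 3*g²)
38 + K(u(4, 3))*w = 38 + (8 + 3*(14/5)²)*7 = 38 + (8 + 3*(196/25))*7 = 38 + (8 + 588/25)*7 = 38 + (788/25)*7 = 38 + 5516/25 = 6466/25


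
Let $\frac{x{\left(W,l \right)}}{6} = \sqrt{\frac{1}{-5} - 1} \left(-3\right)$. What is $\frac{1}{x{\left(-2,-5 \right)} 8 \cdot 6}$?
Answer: $\frac{i \sqrt{30}}{5184} \approx 0.0010566 i$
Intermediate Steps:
$x{\left(W,l \right)} = - \frac{18 i \sqrt{30}}{5}$ ($x{\left(W,l \right)} = 6 \sqrt{\frac{1}{-5} - 1} \left(-3\right) = 6 \sqrt{- \frac{1}{5} - 1} \left(-3\right) = 6 \sqrt{- \frac{6}{5}} \left(-3\right) = 6 \frac{i \sqrt{30}}{5} \left(-3\right) = 6 \left(- \frac{3 i \sqrt{30}}{5}\right) = - \frac{18 i \sqrt{30}}{5}$)
$\frac{1}{x{\left(-2,-5 \right)} 8 \cdot 6} = \frac{1}{- \frac{18 i \sqrt{30}}{5} \cdot 8 \cdot 6} = \frac{1}{- \frac{144 i \sqrt{30}}{5} \cdot 6} = \frac{1}{\left(- \frac{864}{5}\right) i \sqrt{30}} = \frac{i \sqrt{30}}{5184}$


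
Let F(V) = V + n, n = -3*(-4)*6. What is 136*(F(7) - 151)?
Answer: -9792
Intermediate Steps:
n = 72 (n = 12*6 = 72)
F(V) = 72 + V (F(V) = V + 72 = 72 + V)
136*(F(7) - 151) = 136*((72 + 7) - 151) = 136*(79 - 151) = 136*(-72) = -9792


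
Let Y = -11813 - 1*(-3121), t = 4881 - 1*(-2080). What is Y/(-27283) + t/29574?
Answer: 446974171/806867442 ≈ 0.55396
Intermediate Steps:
t = 6961 (t = 4881 + 2080 = 6961)
Y = -8692 (Y = -11813 + 3121 = -8692)
Y/(-27283) + t/29574 = -8692/(-27283) + 6961/29574 = -8692*(-1/27283) + 6961*(1/29574) = 8692/27283 + 6961/29574 = 446974171/806867442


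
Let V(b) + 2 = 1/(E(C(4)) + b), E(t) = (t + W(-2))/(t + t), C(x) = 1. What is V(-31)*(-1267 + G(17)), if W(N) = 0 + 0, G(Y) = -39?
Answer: 161944/61 ≈ 2654.8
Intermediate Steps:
W(N) = 0
E(t) = 1/2 (E(t) = (t + 0)/(t + t) = t/((2*t)) = t*(1/(2*t)) = 1/2)
V(b) = -2 + 1/(1/2 + b)
V(-31)*(-1267 + G(17)) = (-4*(-31)/(1 + 2*(-31)))*(-1267 - 39) = -4*(-31)/(1 - 62)*(-1306) = -4*(-31)/(-61)*(-1306) = -4*(-31)*(-1/61)*(-1306) = -124/61*(-1306) = 161944/61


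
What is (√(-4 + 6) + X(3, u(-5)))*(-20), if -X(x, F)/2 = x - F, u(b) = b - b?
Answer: 120 - 20*√2 ≈ 91.716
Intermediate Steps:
u(b) = 0
X(x, F) = -2*x + 2*F (X(x, F) = -2*(x - F) = -2*x + 2*F)
(√(-4 + 6) + X(3, u(-5)))*(-20) = (√(-4 + 6) + (-2*3 + 2*0))*(-20) = (√2 + (-6 + 0))*(-20) = (√2 - 6)*(-20) = (-6 + √2)*(-20) = 120 - 20*√2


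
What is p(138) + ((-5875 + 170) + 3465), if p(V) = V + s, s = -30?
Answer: -2132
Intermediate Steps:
p(V) = -30 + V (p(V) = V - 30 = -30 + V)
p(138) + ((-5875 + 170) + 3465) = (-30 + 138) + ((-5875 + 170) + 3465) = 108 + (-5705 + 3465) = 108 - 2240 = -2132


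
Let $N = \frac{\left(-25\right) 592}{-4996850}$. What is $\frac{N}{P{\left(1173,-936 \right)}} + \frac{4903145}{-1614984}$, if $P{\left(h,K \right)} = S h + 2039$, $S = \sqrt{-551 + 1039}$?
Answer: $- \frac{8837262061239844003}{2910792315985932504} + \frac{18768 \sqrt{122}}{1802366039531} \approx -3.036$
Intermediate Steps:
$S = 2 \sqrt{122}$ ($S = \sqrt{488} = 2 \sqrt{122} \approx 22.091$)
$N = \frac{8}{2701}$ ($N = \left(-14800\right) \left(- \frac{1}{4996850}\right) = \frac{8}{2701} \approx 0.0029619$)
$P{\left(h,K \right)} = 2039 + 2 h \sqrt{122}$ ($P{\left(h,K \right)} = 2 \sqrt{122} h + 2039 = 2 h \sqrt{122} + 2039 = 2039 + 2 h \sqrt{122}$)
$\frac{N}{P{\left(1173,-936 \right)}} + \frac{4903145}{-1614984} = \frac{8}{2701 \left(2039 + 2 \cdot 1173 \sqrt{122}\right)} + \frac{4903145}{-1614984} = \frac{8}{2701 \left(2039 + 2346 \sqrt{122}\right)} + 4903145 \left(- \frac{1}{1614984}\right) = \frac{8}{2701 \left(2039 + 2346 \sqrt{122}\right)} - \frac{4903145}{1614984} = - \frac{4903145}{1614984} + \frac{8}{2701 \left(2039 + 2346 \sqrt{122}\right)}$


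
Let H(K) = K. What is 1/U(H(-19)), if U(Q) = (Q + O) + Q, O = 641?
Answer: 1/603 ≈ 0.0016584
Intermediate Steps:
U(Q) = 641 + 2*Q (U(Q) = (Q + 641) + Q = (641 + Q) + Q = 641 + 2*Q)
1/U(H(-19)) = 1/(641 + 2*(-19)) = 1/(641 - 38) = 1/603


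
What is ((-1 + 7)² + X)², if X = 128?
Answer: 26896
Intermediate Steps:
((-1 + 7)² + X)² = ((-1 + 7)² + 128)² = (6² + 128)² = (36 + 128)² = 164² = 26896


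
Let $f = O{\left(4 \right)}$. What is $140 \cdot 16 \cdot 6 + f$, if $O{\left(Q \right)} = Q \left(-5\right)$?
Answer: $13420$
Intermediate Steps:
$O{\left(Q \right)} = - 5 Q$
$f = -20$ ($f = \left(-5\right) 4 = -20$)
$140 \cdot 16 \cdot 6 + f = 140 \cdot 16 \cdot 6 - 20 = 140 \cdot 96 - 20 = 13440 - 20 = 13420$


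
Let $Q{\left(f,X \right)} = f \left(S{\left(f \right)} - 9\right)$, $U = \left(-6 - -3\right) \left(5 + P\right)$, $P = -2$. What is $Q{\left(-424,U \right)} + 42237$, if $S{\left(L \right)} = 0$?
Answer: $46053$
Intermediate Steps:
$U = -9$ ($U = \left(-6 - -3\right) \left(5 - 2\right) = \left(-6 + 3\right) 3 = \left(-3\right) 3 = -9$)
$Q{\left(f,X \right)} = - 9 f$ ($Q{\left(f,X \right)} = f \left(0 - 9\right) = f \left(-9\right) = - 9 f$)
$Q{\left(-424,U \right)} + 42237 = \left(-9\right) \left(-424\right) + 42237 = 3816 + 42237 = 46053$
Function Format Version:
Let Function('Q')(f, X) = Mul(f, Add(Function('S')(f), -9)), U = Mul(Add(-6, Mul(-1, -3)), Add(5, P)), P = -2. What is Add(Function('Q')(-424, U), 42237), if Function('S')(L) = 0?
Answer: 46053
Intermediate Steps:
U = -9 (U = Mul(Add(-6, Mul(-1, -3)), Add(5, -2)) = Mul(Add(-6, 3), 3) = Mul(-3, 3) = -9)
Function('Q')(f, X) = Mul(-9, f) (Function('Q')(f, X) = Mul(f, Add(0, -9)) = Mul(f, -9) = Mul(-9, f))
Add(Function('Q')(-424, U), 42237) = Add(Mul(-9, -424), 42237) = Add(3816, 42237) = 46053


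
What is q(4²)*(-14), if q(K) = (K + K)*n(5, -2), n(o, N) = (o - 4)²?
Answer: -448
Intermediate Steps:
n(o, N) = (-4 + o)²
q(K) = 2*K (q(K) = (K + K)*(-4 + 5)² = (2*K)*1² = (2*K)*1 = 2*K)
q(4²)*(-14) = (2*4²)*(-14) = (2*16)*(-14) = 32*(-14) = -448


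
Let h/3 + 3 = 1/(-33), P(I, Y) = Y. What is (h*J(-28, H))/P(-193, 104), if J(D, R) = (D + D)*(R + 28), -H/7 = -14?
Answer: 88200/143 ≈ 616.78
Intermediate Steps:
H = 98 (H = -7*(-14) = 98)
J(D, R) = 2*D*(28 + R) (J(D, R) = (2*D)*(28 + R) = 2*D*(28 + R))
h = -100/11 (h = -9 + 3/(-33) = -9 + 3*(-1/33) = -9 - 1/11 = -100/11 ≈ -9.0909)
(h*J(-28, H))/P(-193, 104) = -200*(-28)*(28 + 98)/11/104 = -200*(-28)*126/11*(1/104) = -100/11*(-7056)*(1/104) = (705600/11)*(1/104) = 88200/143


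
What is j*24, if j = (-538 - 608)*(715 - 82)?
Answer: -17410032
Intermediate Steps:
j = -725418 (j = -1146*633 = -725418)
j*24 = -725418*24 = -17410032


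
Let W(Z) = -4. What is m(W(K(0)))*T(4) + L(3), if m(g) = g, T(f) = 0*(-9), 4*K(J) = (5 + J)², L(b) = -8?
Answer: -8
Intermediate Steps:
K(J) = (5 + J)²/4
T(f) = 0
m(W(K(0)))*T(4) + L(3) = -4*0 - 8 = 0 - 8 = -8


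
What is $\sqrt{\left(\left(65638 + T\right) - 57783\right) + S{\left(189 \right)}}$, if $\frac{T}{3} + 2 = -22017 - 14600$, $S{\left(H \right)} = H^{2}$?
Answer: $i \sqrt{66281} \approx 257.45 i$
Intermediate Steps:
$T = -109857$ ($T = -6 + 3 \left(-22017 - 14600\right) = -6 + 3 \left(-36617\right) = -6 - 109851 = -109857$)
$\sqrt{\left(\left(65638 + T\right) - 57783\right) + S{\left(189 \right)}} = \sqrt{\left(\left(65638 - 109857\right) - 57783\right) + 189^{2}} = \sqrt{\left(-44219 - 57783\right) + 35721} = \sqrt{-102002 + 35721} = \sqrt{-66281} = i \sqrt{66281}$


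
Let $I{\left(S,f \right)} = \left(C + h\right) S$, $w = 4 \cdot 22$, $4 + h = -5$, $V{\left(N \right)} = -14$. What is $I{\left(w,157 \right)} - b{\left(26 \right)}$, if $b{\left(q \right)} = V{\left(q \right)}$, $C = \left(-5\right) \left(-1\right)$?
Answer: $-338$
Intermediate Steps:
$C = 5$
$h = -9$ ($h = -4 - 5 = -9$)
$b{\left(q \right)} = -14$
$w = 88$
$I{\left(S,f \right)} = - 4 S$ ($I{\left(S,f \right)} = \left(5 - 9\right) S = - 4 S$)
$I{\left(w,157 \right)} - b{\left(26 \right)} = \left(-4\right) 88 - -14 = -352 + 14 = -338$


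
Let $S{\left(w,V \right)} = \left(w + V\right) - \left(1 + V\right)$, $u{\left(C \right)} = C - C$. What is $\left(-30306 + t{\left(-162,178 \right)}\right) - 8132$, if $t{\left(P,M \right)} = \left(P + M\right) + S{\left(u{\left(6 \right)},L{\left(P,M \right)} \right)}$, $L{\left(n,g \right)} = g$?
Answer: $-38423$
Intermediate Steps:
$u{\left(C \right)} = 0$
$S{\left(w,V \right)} = -1 + w$ ($S{\left(w,V \right)} = \left(V + w\right) - \left(1 + V\right) = -1 + w$)
$t{\left(P,M \right)} = -1 + M + P$ ($t{\left(P,M \right)} = \left(P + M\right) + \left(-1 + 0\right) = \left(M + P\right) - 1 = -1 + M + P$)
$\left(-30306 + t{\left(-162,178 \right)}\right) - 8132 = \left(-30306 - -15\right) - 8132 = \left(-30306 + 15\right) - 8132 = -30291 - 8132 = -38423$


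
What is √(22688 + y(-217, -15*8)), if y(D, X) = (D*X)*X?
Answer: 4*I*√193882 ≈ 1761.3*I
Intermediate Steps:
y(D, X) = D*X²
√(22688 + y(-217, -15*8)) = √(22688 - 217*(-15*8)²) = √(22688 - 217*(-120)²) = √(22688 - 217*14400) = √(22688 - 3124800) = √(-3102112) = 4*I*√193882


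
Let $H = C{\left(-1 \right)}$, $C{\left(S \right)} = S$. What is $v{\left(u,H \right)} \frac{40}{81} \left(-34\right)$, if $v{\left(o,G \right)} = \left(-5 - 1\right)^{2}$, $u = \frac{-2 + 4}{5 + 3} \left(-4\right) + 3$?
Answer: $- \frac{5440}{9} \approx -604.44$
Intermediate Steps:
$H = -1$
$u = 2$ ($u = \frac{2}{8} \left(-4\right) + 3 = 2 \cdot \frac{1}{8} \left(-4\right) + 3 = \frac{1}{4} \left(-4\right) + 3 = -1 + 3 = 2$)
$v{\left(o,G \right)} = 36$ ($v{\left(o,G \right)} = \left(-6\right)^{2} = 36$)
$v{\left(u,H \right)} \frac{40}{81} \left(-34\right) = 36 \cdot \frac{40}{81} \left(-34\right) = \frac{160}{9} \left(-34\right) = - \frac{5440}{9}$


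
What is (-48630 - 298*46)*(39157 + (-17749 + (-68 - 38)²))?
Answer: -2034961672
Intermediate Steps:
(-48630 - 298*46)*(39157 + (-17749 + (-68 - 38)²)) = (-48630 - 13708)*(39157 + (-17749 + (-106)²)) = -62338*(39157 + (-17749 + 11236)) = -62338*(39157 - 6513) = -62338*32644 = -2034961672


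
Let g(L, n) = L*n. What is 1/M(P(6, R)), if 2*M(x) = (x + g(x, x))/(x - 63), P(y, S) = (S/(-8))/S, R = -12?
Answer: 8080/7 ≈ 1154.3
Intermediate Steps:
P(y, S) = -⅛ (P(y, S) = (S*(-⅛))/S = (-S/8)/S = -⅛)
M(x) = (x + x²)/(2*(-63 + x)) (M(x) = ((x + x*x)/(x - 63))/2 = ((x + x²)/(-63 + x))/2 = (x + x²)/(2*(-63 + x)))
1/M(P(6, R)) = 1/((½)*(-⅛)*(1 - ⅛)/(-63 - ⅛)) = 1/((½)*(-⅛)*(7/8)/(-505/8)) = 1/((½)*(-⅛)*(-8/505)*(7/8)) = 1/(7/8080) = 8080/7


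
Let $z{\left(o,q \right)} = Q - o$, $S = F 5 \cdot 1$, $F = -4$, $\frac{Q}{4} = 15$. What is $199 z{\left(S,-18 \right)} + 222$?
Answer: $16142$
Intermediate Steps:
$Q = 60$ ($Q = 4 \cdot 15 = 60$)
$S = -20$ ($S = \left(-4\right) 5 \cdot 1 = \left(-20\right) 1 = -20$)
$z{\left(o,q \right)} = 60 - o$
$199 z{\left(S,-18 \right)} + 222 = 199 \left(60 - -20\right) + 222 = 199 \left(60 + 20\right) + 222 = 199 \cdot 80 + 222 = 15920 + 222 = 16142$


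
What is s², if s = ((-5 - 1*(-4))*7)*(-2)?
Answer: 196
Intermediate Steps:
s = 14 (s = ((-5 + 4)*7)*(-2) = -1*7*(-2) = -7*(-2) = 14)
s² = 14² = 196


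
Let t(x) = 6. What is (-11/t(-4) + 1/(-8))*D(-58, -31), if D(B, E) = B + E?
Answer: 4183/24 ≈ 174.29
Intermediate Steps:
(-11/t(-4) + 1/(-8))*D(-58, -31) = (-11/6 + 1/(-8))*(-58 - 31) = (-11*⅙ + 1*(-⅛))*(-89) = (-11/6 - ⅛)*(-89) = -47/24*(-89) = 4183/24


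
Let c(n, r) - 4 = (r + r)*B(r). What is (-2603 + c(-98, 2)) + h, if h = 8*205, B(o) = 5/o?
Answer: -949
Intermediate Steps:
h = 1640
c(n, r) = 14 (c(n, r) = 4 + (r + r)*(5/r) = 4 + (2*r)*(5/r) = 4 + 10 = 14)
(-2603 + c(-98, 2)) + h = (-2603 + 14) + 1640 = -2589 + 1640 = -949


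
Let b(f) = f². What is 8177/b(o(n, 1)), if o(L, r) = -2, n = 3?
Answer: 8177/4 ≈ 2044.3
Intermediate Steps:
8177/b(o(n, 1)) = 8177/((-2)²) = 8177/4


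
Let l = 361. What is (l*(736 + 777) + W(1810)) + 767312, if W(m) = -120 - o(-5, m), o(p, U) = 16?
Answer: 1313369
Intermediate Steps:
W(m) = -136 (W(m) = -120 - 1*16 = -120 - 16 = -136)
(l*(736 + 777) + W(1810)) + 767312 = (361*(736 + 777) - 136) + 767312 = (361*1513 - 136) + 767312 = (546193 - 136) + 767312 = 546057 + 767312 = 1313369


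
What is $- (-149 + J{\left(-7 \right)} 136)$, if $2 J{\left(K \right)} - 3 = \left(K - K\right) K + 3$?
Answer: $-259$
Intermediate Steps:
$J{\left(K \right)} = 3$ ($J{\left(K \right)} = \frac{3}{2} + \frac{\left(K - K\right) K + 3}{2} = \frac{3}{2} + \frac{0 K + 3}{2} = \frac{3}{2} + \frac{0 + 3}{2} = \frac{3}{2} + \frac{1}{2} \cdot 3 = \frac{3}{2} + \frac{3}{2} = 3$)
$- (-149 + J{\left(-7 \right)} 136) = - (-149 + 3 \cdot 136) = - (-149 + 408) = \left(-1\right) 259 = -259$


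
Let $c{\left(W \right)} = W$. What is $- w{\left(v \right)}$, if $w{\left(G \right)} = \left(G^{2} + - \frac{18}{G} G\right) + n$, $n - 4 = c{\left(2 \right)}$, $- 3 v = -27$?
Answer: $-69$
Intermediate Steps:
$v = 9$ ($v = \left(- \frac{1}{3}\right) \left(-27\right) = 9$)
$n = 6$ ($n = 4 + 2 = 6$)
$w{\left(G \right)} = -12 + G^{2}$ ($w{\left(G \right)} = \left(G^{2} + - \frac{18}{G} G\right) + 6 = \left(G^{2} - 18\right) + 6 = \left(-18 + G^{2}\right) + 6 = -12 + G^{2}$)
$- w{\left(v \right)} = - (-12 + 9^{2}) = - (-12 + 81) = \left(-1\right) 69 = -69$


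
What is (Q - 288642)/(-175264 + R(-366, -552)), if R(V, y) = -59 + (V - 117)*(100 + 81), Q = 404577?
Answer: -38645/87582 ≈ -0.44124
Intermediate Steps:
R(V, y) = -21236 + 181*V (R(V, y) = -59 + (-117 + V)*181 = -59 + (-21177 + 181*V) = -21236 + 181*V)
(Q - 288642)/(-175264 + R(-366, -552)) = (404577 - 288642)/(-175264 + (-21236 + 181*(-366))) = 115935/(-175264 + (-21236 - 66246)) = 115935/(-175264 - 87482) = 115935/(-262746) = 115935*(-1/262746) = -38645/87582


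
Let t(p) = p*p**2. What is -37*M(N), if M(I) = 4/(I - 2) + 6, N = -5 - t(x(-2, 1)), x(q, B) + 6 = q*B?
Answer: -112258/505 ≈ -222.29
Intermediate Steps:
x(q, B) = -6 + B*q (x(q, B) = -6 + q*B = -6 + B*q)
t(p) = p**3
N = 507 (N = -5 - (-6 + 1*(-2))**3 = -5 - (-6 - 2)**3 = -5 - 1*(-8)**3 = -5 - 1*(-512) = -5 + 512 = 507)
M(I) = 6 + 4/(-2 + I) (M(I) = 4/(-2 + I) + 6 = 6 + 4/(-2 + I))
-37*M(N) = -74*(-4 + 3*507)/(-2 + 507) = -74*(-4 + 1521)/505 = -74*1517/505 = -37*3034/505 = -112258/505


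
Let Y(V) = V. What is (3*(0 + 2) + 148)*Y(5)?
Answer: 770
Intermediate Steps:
(3*(0 + 2) + 148)*Y(5) = (3*(0 + 2) + 148)*5 = (3*2 + 148)*5 = (6 + 148)*5 = 154*5 = 770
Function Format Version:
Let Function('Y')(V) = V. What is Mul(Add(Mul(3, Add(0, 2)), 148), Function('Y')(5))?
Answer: 770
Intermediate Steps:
Mul(Add(Mul(3, Add(0, 2)), 148), Function('Y')(5)) = Mul(Add(Mul(3, Add(0, 2)), 148), 5) = Mul(Add(Mul(3, 2), 148), 5) = Mul(Add(6, 148), 5) = Mul(154, 5) = 770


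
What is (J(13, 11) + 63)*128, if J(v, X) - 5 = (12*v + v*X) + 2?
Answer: 47232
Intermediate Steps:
J(v, X) = 7 + 12*v + X*v (J(v, X) = 5 + ((12*v + v*X) + 2) = 5 + ((12*v + X*v) + 2) = 5 + (2 + 12*v + X*v) = 7 + 12*v + X*v)
(J(13, 11) + 63)*128 = ((7 + 12*13 + 11*13) + 63)*128 = ((7 + 156 + 143) + 63)*128 = (306 + 63)*128 = 369*128 = 47232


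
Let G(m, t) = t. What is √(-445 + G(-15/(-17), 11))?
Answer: I*√434 ≈ 20.833*I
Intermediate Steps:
√(-445 + G(-15/(-17), 11)) = √(-445 + 11) = √(-434) = I*√434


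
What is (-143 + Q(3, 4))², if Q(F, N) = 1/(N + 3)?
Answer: 1000000/49 ≈ 20408.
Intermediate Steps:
Q(F, N) = 1/(3 + N)
(-143 + Q(3, 4))² = (-143 + 1/(3 + 4))² = (-143 + 1/7)² = (-143 + ⅐)² = (-1000/7)² = 1000000/49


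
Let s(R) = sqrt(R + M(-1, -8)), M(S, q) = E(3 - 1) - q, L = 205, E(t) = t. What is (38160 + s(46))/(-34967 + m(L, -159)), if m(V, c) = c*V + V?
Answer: -38160/67357 - 2*sqrt(14)/67357 ≈ -0.56664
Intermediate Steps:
m(V, c) = V + V*c (m(V, c) = V*c + V = V + V*c)
M(S, q) = 2 - q (M(S, q) = (3 - 1) - q = 2 - q)
s(R) = sqrt(10 + R) (s(R) = sqrt(R + (2 - 1*(-8))) = sqrt(R + (2 + 8)) = sqrt(R + 10) = sqrt(10 + R))
(38160 + s(46))/(-34967 + m(L, -159)) = (38160 + sqrt(10 + 46))/(-34967 + 205*(1 - 159)) = (38160 + sqrt(56))/(-34967 + 205*(-158)) = (38160 + 2*sqrt(14))/(-34967 - 32390) = (38160 + 2*sqrt(14))/(-67357) = (38160 + 2*sqrt(14))*(-1/67357) = -38160/67357 - 2*sqrt(14)/67357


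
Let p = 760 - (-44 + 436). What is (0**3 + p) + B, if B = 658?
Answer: 1026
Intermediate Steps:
p = 368 (p = 760 - 1*392 = 760 - 392 = 368)
(0**3 + p) + B = (0**3 + 368) + 658 = (0 + 368) + 658 = 368 + 658 = 1026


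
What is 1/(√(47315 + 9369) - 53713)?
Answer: -53713/2885029685 - 2*√14171/2885029685 ≈ -1.8700e-5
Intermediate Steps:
1/(√(47315 + 9369) - 53713) = 1/(√56684 - 53713) = 1/(2*√14171 - 53713) = 1/(-53713 + 2*√14171)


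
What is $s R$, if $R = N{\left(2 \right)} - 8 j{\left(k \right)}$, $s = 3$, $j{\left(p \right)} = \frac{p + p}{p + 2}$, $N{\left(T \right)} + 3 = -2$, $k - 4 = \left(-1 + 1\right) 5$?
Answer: $-47$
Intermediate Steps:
$k = 4$ ($k = 4 + \left(-1 + 1\right) 5 = 4 + 0 \cdot 5 = 4 + 0 = 4$)
$N{\left(T \right)} = -5$ ($N{\left(T \right)} = -3 - 2 = -5$)
$j{\left(p \right)} = \frac{2 p}{2 + p}$
$R = - \frac{47}{3}$ ($R = -5 - 8 \cdot 2 \cdot 4 \frac{1}{2 + 4} = -5 - 8 \cdot 2 \cdot 4 \cdot \frac{1}{6} = -5 - \frac{32}{3} = - \frac{47}{3} \approx -15.667$)
$s R = 3 \left(- \frac{47}{3}\right) = -47$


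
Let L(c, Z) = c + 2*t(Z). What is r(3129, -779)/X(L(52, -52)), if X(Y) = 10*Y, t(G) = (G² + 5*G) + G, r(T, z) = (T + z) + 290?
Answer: 22/403 ≈ 0.054591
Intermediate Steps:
r(T, z) = 290 + T + z
t(G) = G² + 6*G
L(c, Z) = c + 2*Z*(6 + Z) (L(c, Z) = c + 2*(Z*(6 + Z)) = c + 2*Z*(6 + Z))
r(3129, -779)/X(L(52, -52)) = (290 + 3129 - 779)/((10*(52 + 2*(-52)*(6 - 52)))) = 2640/((10*(52 + 2*(-52)*(-46)))) = 2640/((10*(52 + 4784))) = 2640/((10*4836)) = 2640/48360 = 2640*(1/48360) = 22/403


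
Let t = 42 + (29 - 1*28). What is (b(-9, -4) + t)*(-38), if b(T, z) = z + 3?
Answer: -1596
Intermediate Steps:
b(T, z) = 3 + z
t = 43 (t = 42 + (29 - 28) = 42 + 1 = 43)
(b(-9, -4) + t)*(-38) = ((3 - 4) + 43)*(-38) = (-1 + 43)*(-38) = 42*(-38) = -1596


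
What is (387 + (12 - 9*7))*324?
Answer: 108864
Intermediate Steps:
(387 + (12 - 9*7))*324 = (387 + (12 - 63))*324 = (387 - 51)*324 = 336*324 = 108864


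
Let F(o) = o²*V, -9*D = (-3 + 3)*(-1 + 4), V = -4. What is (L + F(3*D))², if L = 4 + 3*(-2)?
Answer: 4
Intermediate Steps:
D = 0 (D = -(-3 + 3)*(-1 + 4)/9 = -0*3 = -⅑*0 = 0)
L = -2 (L = 4 - 6 = -2)
F(o) = -4*o² (F(o) = o²*(-4) = -4*o²)
(L + F(3*D))² = (-2 - 4*(3*0)²)² = (-2 - 4*0²)² = (-2 - 4*0)² = (-2 + 0)² = (-2)² = 4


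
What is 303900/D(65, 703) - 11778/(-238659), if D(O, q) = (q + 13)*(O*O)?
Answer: 360526993/2406557803 ≈ 0.14981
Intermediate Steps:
D(O, q) = O**2*(13 + q) (D(O, q) = (13 + q)*O**2 = O**2*(13 + q))
303900/D(65, 703) - 11778/(-238659) = 303900/((65**2*(13 + 703))) - 11778/(-238659) = 303900/((4225*716)) - 11778*(-1/238659) = 303900/3025100 + 3926/79553 = 303900*(1/3025100) + 3926/79553 = 3039/30251 + 3926/79553 = 360526993/2406557803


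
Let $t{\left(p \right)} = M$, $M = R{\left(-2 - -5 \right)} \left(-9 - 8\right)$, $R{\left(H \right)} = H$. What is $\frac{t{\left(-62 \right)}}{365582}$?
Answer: $- \frac{51}{365582} \approx -0.0001395$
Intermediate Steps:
$M = -51$ ($M = \left(-2 - -5\right) \left(-9 - 8\right) = \left(-2 + 5\right) \left(-17\right) = 3 \left(-17\right) = -51$)
$t{\left(p \right)} = -51$
$\frac{t{\left(-62 \right)}}{365582} = - \frac{51}{365582}$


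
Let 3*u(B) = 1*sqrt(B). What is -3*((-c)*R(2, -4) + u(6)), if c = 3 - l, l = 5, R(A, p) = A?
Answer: -12 - sqrt(6) ≈ -14.449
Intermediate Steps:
u(B) = sqrt(B)/3 (u(B) = (1*sqrt(B))/3 = sqrt(B)/3)
c = -2 (c = 3 - 1*5 = 3 - 5 = -2)
-3*((-c)*R(2, -4) + u(6)) = -3*(-1*(-2)*2 + sqrt(6)/3) = -3*(2*2 + sqrt(6)/3) = -3*(4 + sqrt(6)/3) = -12 - sqrt(6)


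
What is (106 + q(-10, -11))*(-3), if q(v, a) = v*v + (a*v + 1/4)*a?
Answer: 12081/4 ≈ 3020.3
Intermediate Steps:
q(v, a) = v**2 + a*(1/4 + a*v) (q(v, a) = v**2 + (a*v + 1/4)*a = v**2 + (1/4 + a*v)*a = v**2 + a*(1/4 + a*v))
(106 + q(-10, -11))*(-3) = (106 + ((-10)**2 + (1/4)*(-11) - 10*(-11)**2))*(-3) = (106 + (100 - 11/4 - 10*121))*(-3) = (106 + (100 - 11/4 - 1210))*(-3) = (106 - 4451/4)*(-3) = -4027/4*(-3) = 12081/4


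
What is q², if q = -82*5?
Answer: 168100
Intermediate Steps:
q = -410
q² = (-410)² = 168100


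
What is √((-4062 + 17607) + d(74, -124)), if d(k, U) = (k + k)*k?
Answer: √24497 ≈ 156.52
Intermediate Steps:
d(k, U) = 2*k² (d(k, U) = (2*k)*k = 2*k²)
√((-4062 + 17607) + d(74, -124)) = √((-4062 + 17607) + 2*74²) = √(13545 + 2*5476) = √(13545 + 10952) = √24497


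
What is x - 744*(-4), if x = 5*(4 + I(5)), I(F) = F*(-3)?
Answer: 2921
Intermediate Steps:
I(F) = -3*F
x = -55 (x = 5*(4 - 3*5) = 5*(4 - 15) = 5*(-11) = -55)
x - 744*(-4) = -55 - 744*(-4) = -55 - 93*(-32) = -55 + 2976 = 2921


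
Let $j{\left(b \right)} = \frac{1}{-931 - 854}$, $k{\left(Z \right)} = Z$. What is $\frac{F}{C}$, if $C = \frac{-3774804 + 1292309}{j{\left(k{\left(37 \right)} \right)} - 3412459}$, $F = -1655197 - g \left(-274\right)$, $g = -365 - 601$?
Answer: $- \frac{11694454629241396}{4431253575} \approx -2.6391 \cdot 10^{6}$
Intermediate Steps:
$g = -966$ ($g = -365 - 601 = -966$)
$F = -1919881$ ($F = -1655197 - \left(-966\right) \left(-274\right) = -1655197 - 264684 = -1919881$)
$j{\left(b \right)} = - \frac{1}{1785}$ ($j{\left(b \right)} = \frac{1}{-1785} = - \frac{1}{1785}$)
$C = \frac{4431253575}{6091239316}$ ($C = \frac{-3774804 + 1292309}{- \frac{1}{1785} - 3412459} = - \frac{2482495}{- \frac{6091239316}{1785}} = \left(-2482495\right) \left(- \frac{1785}{6091239316}\right) = \frac{4431253575}{6091239316} \approx 0.72748$)
$\frac{F}{C} = - \frac{1919881}{\frac{4431253575}{6091239316}} = \left(-1919881\right) \frac{6091239316}{4431253575} = - \frac{11694454629241396}{4431253575}$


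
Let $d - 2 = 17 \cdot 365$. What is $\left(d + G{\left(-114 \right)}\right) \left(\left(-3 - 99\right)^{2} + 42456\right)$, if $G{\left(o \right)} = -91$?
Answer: $323291760$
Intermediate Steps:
$d = 6207$ ($d = 2 + 17 \cdot 365 = 2 + 6205 = 6207$)
$\left(d + G{\left(-114 \right)}\right) \left(\left(-3 - 99\right)^{2} + 42456\right) = \left(6207 - 91\right) \left(\left(-3 - 99\right)^{2} + 42456\right) = 6116 \left(\left(-102\right)^{2} + 42456\right) = 6116 \left(10404 + 42456\right) = 6116 \cdot 52860 = 323291760$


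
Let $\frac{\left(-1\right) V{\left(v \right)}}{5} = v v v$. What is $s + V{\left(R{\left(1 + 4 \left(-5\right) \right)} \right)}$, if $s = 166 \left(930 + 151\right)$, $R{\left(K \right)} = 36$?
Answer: $-53834$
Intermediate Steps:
$V{\left(v \right)} = - 5 v^{3}$ ($V{\left(v \right)} = - 5 v v v = - 5 v^{2} v = - 5 v^{3}$)
$s = 179446$ ($s = 166 \cdot 1081 = 179446$)
$s + V{\left(R{\left(1 + 4 \left(-5\right) \right)} \right)} = 179446 - 5 \cdot 36^{3} = 179446 - 233280 = -53834$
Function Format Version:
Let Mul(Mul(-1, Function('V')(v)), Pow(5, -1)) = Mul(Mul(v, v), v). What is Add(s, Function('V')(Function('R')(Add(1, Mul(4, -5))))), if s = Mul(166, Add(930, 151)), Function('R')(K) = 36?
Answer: -53834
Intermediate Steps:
Function('V')(v) = Mul(-5, Pow(v, 3)) (Function('V')(v) = Mul(-5, Mul(Mul(v, v), v)) = Mul(-5, Mul(Pow(v, 2), v)) = Mul(-5, Pow(v, 3)))
s = 179446 (s = Mul(166, 1081) = 179446)
Add(s, Function('V')(Function('R')(Add(1, Mul(4, -5))))) = Add(179446, Mul(-5, Pow(36, 3))) = Add(179446, Mul(-5, 46656)) = Add(179446, -233280) = -53834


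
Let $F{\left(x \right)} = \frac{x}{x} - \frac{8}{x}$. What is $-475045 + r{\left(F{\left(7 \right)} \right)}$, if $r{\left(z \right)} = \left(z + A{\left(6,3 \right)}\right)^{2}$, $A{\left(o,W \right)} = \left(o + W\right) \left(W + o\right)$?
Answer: $- \frac{22956849}{49} \approx -4.6851 \cdot 10^{5}$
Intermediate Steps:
$A{\left(o,W \right)} = \left(W + o\right)^{2}$ ($A{\left(o,W \right)} = \left(W + o\right) \left(W + o\right) = \left(W + o\right)^{2}$)
$F{\left(x \right)} = 1 - \frac{8}{x}$
$r{\left(z \right)} = \left(81 + z\right)^{2}$ ($r{\left(z \right)} = \left(z + \left(3 + 6\right)^{2}\right)^{2} = \left(z + 9^{2}\right)^{2} = \left(z + 81\right)^{2} = \left(81 + z\right)^{2}$)
$-475045 + r{\left(F{\left(7 \right)} \right)} = -475045 + \left(81 + \frac{-8 + 7}{7}\right)^{2} = -475045 + \left(81 + \frac{1}{7} \left(-1\right)\right)^{2} = -475045 + \left(81 - \frac{1}{7}\right)^{2} = -475045 + \left(\frac{566}{7}\right)^{2} = -475045 + \frac{320356}{49} = - \frac{22956849}{49}$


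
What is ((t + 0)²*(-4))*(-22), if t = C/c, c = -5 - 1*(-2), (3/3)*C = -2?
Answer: 352/9 ≈ 39.111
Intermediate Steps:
C = -2
c = -3 (c = -5 + 2 = -3)
t = ⅔ (t = -2/(-3) = -2*(-⅓) = ⅔ ≈ 0.66667)
((t + 0)²*(-4))*(-22) = ((⅔ + 0)²*(-4))*(-22) = ((⅔)²*(-4))*(-22) = ((4/9)*(-4))*(-22) = -16/9*(-22) = 352/9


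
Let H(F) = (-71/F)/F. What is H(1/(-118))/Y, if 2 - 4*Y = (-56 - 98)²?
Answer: 27848/167 ≈ 166.75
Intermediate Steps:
Y = -11857/2 (Y = ½ - (-56 - 98)²/4 = ½ - ¼*(-154)² = ½ - ¼*23716 = ½ - 5929 = -11857/2 ≈ -5928.5)
H(F) = -71/F²
H(1/(-118))/Y = (-71/(1/(-118))²)/(-11857/2) = -71/(-1/118)²*(-2/11857) = -71*13924*(-2/11857) = -988604*(-2/11857) = 27848/167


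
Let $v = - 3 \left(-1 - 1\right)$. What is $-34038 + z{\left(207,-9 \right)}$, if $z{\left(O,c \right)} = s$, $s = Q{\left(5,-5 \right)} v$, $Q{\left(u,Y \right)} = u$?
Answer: $-34008$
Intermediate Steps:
$v = 6$ ($v = \left(-3\right) \left(-2\right) = 6$)
$s = 30$ ($s = 5 \cdot 6 = 30$)
$z{\left(O,c \right)} = 30$
$-34038 + z{\left(207,-9 \right)} = -34038 + 30 = -34008$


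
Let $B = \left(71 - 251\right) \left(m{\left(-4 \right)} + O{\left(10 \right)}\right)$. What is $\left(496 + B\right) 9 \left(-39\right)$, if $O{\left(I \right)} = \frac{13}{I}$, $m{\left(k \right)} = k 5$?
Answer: $-1355562$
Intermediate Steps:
$m{\left(k \right)} = 5 k$
$B = 3366$ ($B = \left(71 - 251\right) \left(5 \left(-4\right) + \frac{13}{10}\right) = - 180 \left(-20 + 13 \cdot \frac{1}{10}\right) = - 180 \left(-20 + \frac{13}{10}\right) = \left(-180\right) \left(- \frac{187}{10}\right) = 3366$)
$\left(496 + B\right) 9 \left(-39\right) = \left(496 + 3366\right) 9 \left(-39\right) = 3862 \left(-351\right) = -1355562$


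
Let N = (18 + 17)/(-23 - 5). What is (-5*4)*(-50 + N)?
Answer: 1025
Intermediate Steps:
N = -5/4 (N = 35/(-28) = 35*(-1/28) = -5/4 ≈ -1.2500)
(-5*4)*(-50 + N) = (-5*4)*(-50 - 5/4) = -20*(-205/4) = 1025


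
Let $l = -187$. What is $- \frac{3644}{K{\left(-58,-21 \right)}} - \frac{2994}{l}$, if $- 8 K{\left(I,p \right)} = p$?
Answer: $- \frac{5388550}{3927} \approx -1372.2$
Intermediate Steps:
$K{\left(I,p \right)} = - \frac{p}{8}$
$- \frac{3644}{K{\left(-58,-21 \right)}} - \frac{2994}{l} = - \frac{3644}{\left(- \frac{1}{8}\right) \left(-21\right)} - \frac{2994}{-187} = - \frac{3644}{\frac{21}{8}} - - \frac{2994}{187} = \left(-3644\right) \frac{8}{21} + \frac{2994}{187} = - \frac{29152}{21} + \frac{2994}{187} = - \frac{5388550}{3927}$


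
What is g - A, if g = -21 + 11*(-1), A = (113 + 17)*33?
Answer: -4322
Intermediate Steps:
A = 4290 (A = 130*33 = 4290)
g = -32 (g = -21 - 11 = -32)
g - A = -32 - 1*4290 = -32 - 4290 = -4322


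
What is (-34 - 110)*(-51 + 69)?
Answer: -2592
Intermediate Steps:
(-34 - 110)*(-51 + 69) = -144*18 = -2592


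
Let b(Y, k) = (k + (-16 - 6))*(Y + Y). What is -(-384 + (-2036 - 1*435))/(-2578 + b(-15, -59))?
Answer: -2855/148 ≈ -19.291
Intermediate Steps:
b(Y, k) = 2*Y*(-22 + k) (b(Y, k) = (k - 22)*(2*Y) = (-22 + k)*(2*Y) = 2*Y*(-22 + k))
-(-384 + (-2036 - 1*435))/(-2578 + b(-15, -59)) = -(-384 + (-2036 - 1*435))/(-2578 + 2*(-15)*(-22 - 59)) = -(-384 + (-2036 - 435))/(-2578 + 2*(-15)*(-81)) = -(-384 - 2471)/(-2578 + 2430) = -(-2855)/(-148) = -(-2855)*(-1)/148 = -1*2855/148 = -2855/148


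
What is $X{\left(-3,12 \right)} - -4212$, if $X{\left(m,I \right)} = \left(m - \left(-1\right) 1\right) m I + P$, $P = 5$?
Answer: $4289$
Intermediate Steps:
$X{\left(m,I \right)} = 5 + I m \left(1 + m\right)$ ($X{\left(m,I \right)} = \left(m - \left(-1\right) 1\right) m I + 5 = \left(m - -1\right) m I + 5 = \left(m + 1\right) m I + 5 = \left(1 + m\right) m I + 5 = m \left(1 + m\right) I + 5 = I m \left(1 + m\right) + 5 = 5 + I m \left(1 + m\right)$)
$X{\left(-3,12 \right)} - -4212 = \left(5 + 12 \left(-3\right) + 12 \left(-3\right)^{2}\right) - -4212 = \left(5 - 36 + 12 \cdot 9\right) + 4212 = \left(5 - 36 + 108\right) + 4212 = 77 + 4212 = 4289$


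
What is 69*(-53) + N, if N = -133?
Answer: -3790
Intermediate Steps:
69*(-53) + N = 69*(-53) - 133 = -3657 - 133 = -3790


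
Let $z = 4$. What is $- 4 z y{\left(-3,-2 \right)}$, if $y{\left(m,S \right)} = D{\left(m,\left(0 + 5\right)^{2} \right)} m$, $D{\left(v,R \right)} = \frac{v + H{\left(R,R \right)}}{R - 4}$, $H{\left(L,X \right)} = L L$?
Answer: $\frac{9952}{7} \approx 1421.7$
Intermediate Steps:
$H{\left(L,X \right)} = L^{2}$
$D{\left(v,R \right)} = \frac{v + R^{2}}{-4 + R}$ ($D{\left(v,R \right)} = \frac{v + R^{2}}{R - 4} = \frac{v + R^{2}}{-4 + R}$)
$y{\left(m,S \right)} = m \left(\frac{625}{21} + \frac{m}{21}\right)$ ($y{\left(m,S \right)} = \frac{m + \left(\left(0 + 5\right)^{2}\right)^{2}}{-4 + \left(0 + 5\right)^{2}} m = \frac{m + \left(5^{2}\right)^{2}}{-4 + 5^{2}} m = \frac{m + 25^{2}}{-4 + 25} m = \frac{m + 625}{21} m = \frac{625 + m}{21} m = \left(\frac{625}{21} + \frac{m}{21}\right) m = m \left(\frac{625}{21} + \frac{m}{21}\right)$)
$- 4 z y{\left(-3,-2 \right)} = \left(-4\right) 4 \cdot \frac{1}{21} \left(-3\right) \left(625 - 3\right) = - 16 \cdot \frac{1}{21} \left(-3\right) 622 = \left(-16\right) \left(- \frac{622}{7}\right) = \frac{9952}{7}$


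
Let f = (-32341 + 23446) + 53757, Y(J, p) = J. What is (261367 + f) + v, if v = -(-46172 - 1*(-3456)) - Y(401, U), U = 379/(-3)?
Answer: 348544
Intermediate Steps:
U = -379/3 (U = 379*(-⅓) = -379/3 ≈ -126.33)
v = 42315 (v = -(-46172 - 1*(-3456)) - 1*401 = -(-46172 + 3456) - 401 = -1*(-42716) - 401 = 42716 - 401 = 42315)
f = 44862 (f = -8895 + 53757 = 44862)
(261367 + f) + v = (261367 + 44862) + 42315 = 306229 + 42315 = 348544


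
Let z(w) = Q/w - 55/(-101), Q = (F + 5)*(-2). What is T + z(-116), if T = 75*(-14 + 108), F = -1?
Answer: 20651247/2929 ≈ 7050.6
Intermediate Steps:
Q = -8 (Q = (-1 + 5)*(-2) = 4*(-2) = -8)
T = 7050 (T = 75*94 = 7050)
z(w) = 55/101 - 8/w (z(w) = -8/w - 55/(-101) = -8/w - 55*(-1/101) = -8/w + 55/101 = 55/101 - 8/w)
T + z(-116) = 7050 + (55/101 - 8/(-116)) = 7050 + (55/101 - 8*(-1/116)) = 7050 + (55/101 + 2/29) = 7050 + 1797/2929 = 20651247/2929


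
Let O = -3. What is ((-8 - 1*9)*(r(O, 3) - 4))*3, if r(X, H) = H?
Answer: 51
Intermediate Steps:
((-8 - 1*9)*(r(O, 3) - 4))*3 = ((-8 - 1*9)*(3 - 4))*3 = ((-8 - 9)*(-1))*3 = -17*(-1)*3 = 17*3 = 51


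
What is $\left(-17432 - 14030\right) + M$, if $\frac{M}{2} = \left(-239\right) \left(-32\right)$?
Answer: $-16166$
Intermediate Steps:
$M = 15296$ ($M = 2 \left(\left(-239\right) \left(-32\right)\right) = 2 \cdot 7648 = 15296$)
$\left(-17432 - 14030\right) + M = \left(-17432 - 14030\right) + 15296 = -31462 + 15296 = -16166$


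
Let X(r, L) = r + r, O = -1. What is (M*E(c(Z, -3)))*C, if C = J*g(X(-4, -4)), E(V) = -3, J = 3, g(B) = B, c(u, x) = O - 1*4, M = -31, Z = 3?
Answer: -2232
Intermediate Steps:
X(r, L) = 2*r
c(u, x) = -5 (c(u, x) = -1 - 1*4 = -1 - 4 = -5)
C = -24 (C = 3*(2*(-4)) = 3*(-8) = -24)
(M*E(c(Z, -3)))*C = -31*(-3)*(-24) = 93*(-24) = -2232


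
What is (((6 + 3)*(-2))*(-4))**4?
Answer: 26873856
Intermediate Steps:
(((6 + 3)*(-2))*(-4))**4 = ((9*(-2))*(-4))**4 = (-18*(-4))**4 = 72**4 = 26873856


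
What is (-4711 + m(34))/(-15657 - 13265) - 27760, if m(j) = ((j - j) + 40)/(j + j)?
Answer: -13648790163/491674 ≈ -27760.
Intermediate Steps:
m(j) = 20/j (m(j) = (0 + 40)/((2*j)) = 40*(1/(2*j)) = 20/j)
(-4711 + m(34))/(-15657 - 13265) - 27760 = (-4711 + 20/34)/(-15657 - 13265) - 27760 = (-4711 + 20*(1/34))/(-28922) - 27760 = (-4711 + 10/17)*(-1/28922) - 27760 = -80077/17*(-1/28922) - 27760 = 80077/491674 - 27760 = -13648790163/491674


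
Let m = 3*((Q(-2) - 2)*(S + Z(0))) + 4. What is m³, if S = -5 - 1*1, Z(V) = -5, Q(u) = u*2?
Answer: 8242408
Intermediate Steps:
Q(u) = 2*u
S = -6 (S = -5 - 1 = -6)
m = 202 (m = 3*((2*(-2) - 2)*(-6 - 5)) + 4 = 3*((-4 - 2)*(-11)) + 4 = 3*(-6*(-11)) + 4 = 3*66 + 4 = 198 + 4 = 202)
m³ = 202³ = 8242408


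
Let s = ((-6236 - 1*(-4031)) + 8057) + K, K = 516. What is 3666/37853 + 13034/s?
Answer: 258360545/120523952 ≈ 2.1436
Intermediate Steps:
s = 6368 (s = ((-6236 - 1*(-4031)) + 8057) + 516 = ((-6236 + 4031) + 8057) + 516 = (-2205 + 8057) + 516 = 5852 + 516 = 6368)
3666/37853 + 13034/s = 3666/37853 + 13034/6368 = 3666*(1/37853) + 13034*(1/6368) = 3666/37853 + 6517/3184 = 258360545/120523952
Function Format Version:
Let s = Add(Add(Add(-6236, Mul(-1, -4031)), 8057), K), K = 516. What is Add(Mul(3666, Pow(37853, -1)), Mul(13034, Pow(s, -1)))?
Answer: Rational(258360545, 120523952) ≈ 2.1436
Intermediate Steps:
s = 6368 (s = Add(Add(Add(-6236, Mul(-1, -4031)), 8057), 516) = Add(Add(Add(-6236, 4031), 8057), 516) = Add(Add(-2205, 8057), 516) = Add(5852, 516) = 6368)
Add(Mul(3666, Pow(37853, -1)), Mul(13034, Pow(s, -1))) = Add(Mul(3666, Pow(37853, -1)), Mul(13034, Pow(6368, -1))) = Add(Mul(3666, Rational(1, 37853)), Mul(13034, Rational(1, 6368))) = Add(Rational(3666, 37853), Rational(6517, 3184)) = Rational(258360545, 120523952)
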